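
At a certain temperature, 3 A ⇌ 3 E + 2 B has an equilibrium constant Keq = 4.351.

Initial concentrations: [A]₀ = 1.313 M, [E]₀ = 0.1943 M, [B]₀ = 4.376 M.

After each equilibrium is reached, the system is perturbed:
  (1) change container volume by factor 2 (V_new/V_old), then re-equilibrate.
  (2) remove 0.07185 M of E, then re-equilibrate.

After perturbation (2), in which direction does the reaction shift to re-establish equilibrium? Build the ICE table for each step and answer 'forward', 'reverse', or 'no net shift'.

Q₀ = 0.06206 vs Keq = 4.351 ⇒ Q<K, forward
Step 1:
                   A          E          B
  init         1.313     0.1943      4.376
  Δ          -0.3642     0.3642     0.2428
  eq          0.9488     0.5585      4.619
  solve Keq expr → x = 0.1214; check Q = 4.351
Then change container volume by factor 2 (V_new/V_old).
Step 2:
                   A          E          B
  init        0.4744     0.2792      2.309
  Δ         -0.08187    0.08187    0.05458
  eq          0.3925     0.3611      2.364
  solve Keq expr → x = 0.02729; check Q = 4.351
Then remove 0.07185 M of E.
Step 3:
                   A          E          B
  init        0.3925     0.2893      2.364
  Δ         -0.03627    0.03627    0.02418
  eq          0.3563     0.3255      2.388
  solve Keq expr → x = 0.01209; check Q = 4.351

Direction: forward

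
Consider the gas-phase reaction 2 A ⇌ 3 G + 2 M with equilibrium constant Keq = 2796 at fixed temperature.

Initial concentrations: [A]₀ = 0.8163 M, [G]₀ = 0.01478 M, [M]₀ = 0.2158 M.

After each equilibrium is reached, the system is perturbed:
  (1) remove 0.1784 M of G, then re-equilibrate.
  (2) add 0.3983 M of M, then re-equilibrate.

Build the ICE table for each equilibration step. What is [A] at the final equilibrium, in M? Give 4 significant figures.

Q₀ = 2.2565e-07 vs Keq = 2796 ⇒ Q<K, forward
Step 1:
                    A           G           M
  init         0.8163     0.01478      0.2158
  Δ           -0.7912       1.187      0.7912
  eq          0.02508       1.202       1.007
  solve Keq expr → x = 0.3956; check Q = 2796
Then remove 0.1784 M of G.
Step 2:
                    A           G           M
  init        0.02508       1.023       1.007
  Δ         -0.005054    0.007581    0.005054
  eq          0.02003       1.031       1.012
  solve Keq expr → x = 0.002527; check Q = 2796
Then add 0.3983 M of M.
Step 3:
                    A           G           M
  init        0.02003       1.031        1.41
  Δ          0.007297    -0.01095   -0.007297
  eq          0.02733        1.02       1.403
  solve Keq expr → x = -0.003649; check Q = 2796

[A]_eq = 0.02733 M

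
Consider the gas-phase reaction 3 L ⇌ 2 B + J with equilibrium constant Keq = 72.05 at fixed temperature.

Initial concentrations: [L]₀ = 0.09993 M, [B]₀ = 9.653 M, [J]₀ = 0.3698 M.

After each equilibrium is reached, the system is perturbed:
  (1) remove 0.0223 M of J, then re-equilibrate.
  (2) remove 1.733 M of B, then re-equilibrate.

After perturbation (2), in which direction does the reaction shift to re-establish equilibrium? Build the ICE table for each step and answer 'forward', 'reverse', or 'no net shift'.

Q₀ = 3.4531e+04 vs Keq = 72.05 ⇒ Q>K, reverse
Step 1:
                   L          B          J
  init       0.09993      9.653     0.3698
  Δ           0.5187    -0.3458    -0.1729
  eq          0.6186      9.307     0.1969
  solve Keq expr → x = -0.1729; check Q = 72.05
Then remove 0.0223 M of J.
Step 2:
                   L          B          J
  init        0.6186      9.307     0.1746
  Δ         -0.01732    0.01155   0.005773
  eq          0.6013      9.319     0.1804
  solve Keq expr → x = 0.005773; check Q = 72.05
Then remove 1.733 M of B.
Step 3:
                   L          B          J
  init        0.6013      7.586     0.1804
  Δ         -0.05735    0.03823    0.01912
  eq          0.5439      7.624     0.1995
  solve Keq expr → x = 0.01912; check Q = 72.05

Direction: forward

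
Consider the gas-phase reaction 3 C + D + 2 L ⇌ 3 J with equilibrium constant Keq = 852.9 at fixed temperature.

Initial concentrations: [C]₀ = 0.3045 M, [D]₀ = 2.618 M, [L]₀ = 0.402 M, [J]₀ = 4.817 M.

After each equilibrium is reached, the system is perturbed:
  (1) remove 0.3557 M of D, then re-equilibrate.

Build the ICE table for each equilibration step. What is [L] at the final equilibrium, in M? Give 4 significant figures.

[L]_eq = 0.5574 M

Q₀ = 9357 vs Keq = 852.9 ⇒ Q>K, reverse
Step 1:
                  C         D         L         J
  init       0.3045     2.618     0.402     4.817
  Δ          0.2171   0.07236    0.1447   -0.2171
  eq         0.5216      2.69    0.5467       4.6
  solve Keq expr → x = -0.07236; check Q = 852.9
Then remove 0.3557 M of D.
Step 2:
                  C         D         L         J
  init       0.5216     2.335    0.5467       4.6
  Δ         0.01598  0.005325   0.01065  -0.01598
  eq         0.5376      2.34    0.5574     4.584
  solve Keq expr → x = -0.005325; check Q = 852.9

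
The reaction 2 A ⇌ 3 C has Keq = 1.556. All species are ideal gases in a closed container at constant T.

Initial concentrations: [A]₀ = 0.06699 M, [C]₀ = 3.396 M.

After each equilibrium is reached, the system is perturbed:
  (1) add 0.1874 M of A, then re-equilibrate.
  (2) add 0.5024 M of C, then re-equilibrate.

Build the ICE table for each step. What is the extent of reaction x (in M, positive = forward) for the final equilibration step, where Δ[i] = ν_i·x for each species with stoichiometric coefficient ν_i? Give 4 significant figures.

x = -0.1164 M

Q₀ = 8727 vs Keq = 1.556 ⇒ Q>K, reverse
Step 1:
                  A         C
  I         0.06699     3.396
  C           1.309    -1.963
  E           1.376     1.433
  solve Keq expr → x = -0.6543; check Q = 1.556
Then add 0.1874 M of A.
Step 2:
                  A         C
  I           1.563     1.433
  C         -0.0587   0.08806
  E           1.504     1.521
  solve Keq expr → x = 0.02935; check Q = 1.556
Then add 0.5024 M of C.
Step 3:
                  A         C
  I           1.504     2.024
  C          0.2328   -0.3492
  E           1.737     1.674
  solve Keq expr → x = -0.1164; check Q = 1.556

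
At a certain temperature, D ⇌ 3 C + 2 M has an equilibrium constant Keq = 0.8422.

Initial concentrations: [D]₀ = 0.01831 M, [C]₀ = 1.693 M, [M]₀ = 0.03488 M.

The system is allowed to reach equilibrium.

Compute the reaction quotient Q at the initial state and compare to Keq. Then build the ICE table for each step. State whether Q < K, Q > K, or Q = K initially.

Q₀ = 0.3224 vs Keq = 0.8422 ⇒ Q<K, forward
Step 1:
                  D         C         M
  init      0.01831     1.693   0.03488
  Δ        -0.00565   0.01695    0.0113
  eq        0.01266      1.71   0.04618
  solve Keq expr → x = 0.00565; check Q = 0.8422

Q₀ = 0.3224; Q < K (proceeds forward)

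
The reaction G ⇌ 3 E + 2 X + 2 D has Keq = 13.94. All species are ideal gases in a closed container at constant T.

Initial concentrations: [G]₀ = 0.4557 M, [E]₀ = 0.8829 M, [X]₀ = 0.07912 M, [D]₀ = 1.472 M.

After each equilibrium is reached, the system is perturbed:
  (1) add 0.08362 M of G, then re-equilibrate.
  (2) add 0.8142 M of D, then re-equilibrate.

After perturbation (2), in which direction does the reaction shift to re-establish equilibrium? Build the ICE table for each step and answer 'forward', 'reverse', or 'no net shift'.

Q₀ = 0.02049 vs Keq = 13.94 ⇒ Q<K, forward
Step 1:
                    G           E           X           D
  Initial      0.4557      0.8829     0.07912       1.472
  Change      -0.2152      0.6455      0.4303      0.4303
  Equil        0.2405       1.528      0.5094       1.902
  solve Keq expr → x = 0.2152; check Q = 13.94
Then add 0.08362 M of G.
Step 2:
                    G           E           X           D
  Initial      0.3242       1.528      0.5094       1.902
  Change     -0.01599     0.04796     0.03197     0.03197
  Equil        0.3082       1.576      0.5414       1.934
  solve Keq expr → x = 0.01599; check Q = 13.94
Then add 0.8142 M of D.
Step 3:
                    G           E           X           D
  Initial      0.3082       1.576      0.5414       2.748
  Change      0.03813     -0.1144    -0.07627    -0.07627
  Equil        0.3463       1.462      0.4651       2.672
  solve Keq expr → x = -0.03813; check Q = 13.94

Direction: reverse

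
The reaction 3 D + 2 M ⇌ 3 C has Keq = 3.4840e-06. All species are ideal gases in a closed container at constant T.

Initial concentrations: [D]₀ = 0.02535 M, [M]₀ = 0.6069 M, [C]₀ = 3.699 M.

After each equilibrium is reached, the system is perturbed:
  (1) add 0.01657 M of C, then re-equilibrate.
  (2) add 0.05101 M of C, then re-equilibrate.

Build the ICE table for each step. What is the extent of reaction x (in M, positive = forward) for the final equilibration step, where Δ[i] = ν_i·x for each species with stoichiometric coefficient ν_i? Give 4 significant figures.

Q₀ = 8.4350e+06 vs Keq = 3.4840e-06 ⇒ Q>K, reverse
Step 1:
                   D          M          C
  Initial    0.02535     0.6069      3.699
  Change       3.585       2.39     -3.585
  Equil        3.611      2.997     0.1138
  solve Keq expr → x = -1.195; check Q = 3.4840e-06
Then add 0.01657 M of C.
Step 2:
                   D          M          C
  Initial      3.611      2.997     0.1303
  Change      0.0158    0.01054    -0.0158
  Equil        3.626      3.008     0.1145
  solve Keq expr → x = -0.005268; check Q = 3.4840e-06
Then add 0.05101 M of C.
Step 3:
                   D          M          C
  Initial      3.626      3.008     0.1656
  Change     0.04864    0.03243   -0.04864
  Equil        3.675       3.04     0.1169
  solve Keq expr → x = -0.01621; check Q = 3.4840e-06

x = -0.01621 M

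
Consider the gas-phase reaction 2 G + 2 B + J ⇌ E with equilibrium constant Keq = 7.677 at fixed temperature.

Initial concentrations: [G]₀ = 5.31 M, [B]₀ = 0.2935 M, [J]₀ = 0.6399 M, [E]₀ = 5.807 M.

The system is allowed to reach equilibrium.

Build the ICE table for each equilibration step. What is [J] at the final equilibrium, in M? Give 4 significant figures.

Q₀ = 3.736 vs Keq = 7.677 ⇒ Q<K, forward
Step 1:
                  G         B         J         E
  init         5.31    0.2935    0.6399     5.807
  Δ         -0.0783   -0.0783  -0.03915   0.03915
  eq          5.232    0.2152    0.6008     5.846
  solve Keq expr → x = 0.03915; check Q = 7.677

[J]_eq = 0.6008 M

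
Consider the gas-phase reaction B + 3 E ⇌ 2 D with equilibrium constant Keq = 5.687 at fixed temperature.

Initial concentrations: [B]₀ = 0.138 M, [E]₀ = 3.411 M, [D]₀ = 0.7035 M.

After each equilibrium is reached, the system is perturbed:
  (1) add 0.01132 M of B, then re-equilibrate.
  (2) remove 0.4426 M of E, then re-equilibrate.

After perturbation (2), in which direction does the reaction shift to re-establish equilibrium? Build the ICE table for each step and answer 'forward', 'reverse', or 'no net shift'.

Direction: reverse

Q₀ = 0.09037 vs Keq = 5.687 ⇒ Q<K, forward
Step 1:
                    B           E           D
  Initial       0.138       3.411      0.7035
  Change       -0.132      -0.396       0.264
  Equil      0.006005       3.015      0.9675
  solve Keq expr → x = 0.132; check Q = 5.687
Then add 0.01132 M of B.
Step 2:
                    B           E           D
  Initial     0.01733       3.015      0.9675
  Change     -0.01084    -0.03252     0.02168
  Equil      0.006485       2.982      0.9892
  solve Keq expr → x = 0.01084; check Q = 5.687
Then remove 0.4426 M of E.
Step 3:
                    B           E           D
  Initial    0.006485        2.54      0.9892
  Change     0.003723     0.01117   -0.007445
  Equil       0.01021       2.551      0.9817
  solve Keq expr → x = -0.003723; check Q = 5.687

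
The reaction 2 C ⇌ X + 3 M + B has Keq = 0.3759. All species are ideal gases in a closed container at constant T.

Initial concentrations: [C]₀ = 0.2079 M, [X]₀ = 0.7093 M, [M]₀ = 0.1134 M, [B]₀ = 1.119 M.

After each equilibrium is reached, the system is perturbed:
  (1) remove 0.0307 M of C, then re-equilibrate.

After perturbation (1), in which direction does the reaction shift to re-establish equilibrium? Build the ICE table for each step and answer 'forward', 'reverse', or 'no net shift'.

Q₀ = 0.02678 vs Keq = 0.3759 ⇒ Q<K, forward
Step 1:
                  C         X         M         B
  init       0.2079    0.7093    0.1134     1.119
  Δ        -0.06382   0.03191   0.09573   0.03191
  eq         0.1441    0.7412    0.2091     1.151
  solve Keq expr → x = 0.03191; check Q = 0.3759
Then remove 0.0307 M of C.
Step 2:
                  C         X         M         B
  init       0.1134    0.7412    0.2091     1.151
  Δ         0.01187 -0.005935   -0.0178 -0.005935
  eq         0.1252    0.7353    0.1913     1.145
  solve Keq expr → x = -0.005935; check Q = 0.3759

Direction: reverse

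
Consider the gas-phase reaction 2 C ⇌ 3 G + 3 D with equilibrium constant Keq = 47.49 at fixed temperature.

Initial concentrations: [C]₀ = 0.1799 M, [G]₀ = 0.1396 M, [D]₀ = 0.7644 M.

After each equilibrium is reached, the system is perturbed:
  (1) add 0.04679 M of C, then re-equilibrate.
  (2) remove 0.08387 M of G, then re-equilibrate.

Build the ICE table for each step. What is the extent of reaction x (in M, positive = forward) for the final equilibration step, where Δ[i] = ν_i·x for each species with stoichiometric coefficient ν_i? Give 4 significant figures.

x = 0.004677 M

Q₀ = 0.03755 vs Keq = 47.49 ⇒ Q<K, forward
Step 1:
                  C         G         D
  Initial    0.1799    0.1396    0.7644
  Change    -0.1488    0.2232    0.2232
  Equil     0.03112    0.3628    0.9876
  solve Keq expr → x = 0.07439; check Q = 47.49
Then add 0.04679 M of C.
Step 2:
                  C         G         D
  Initial   0.07791    0.3628    0.9876
  Change   -0.03631   0.05446   0.05446
  Equil      0.0416    0.4172     1.042
  solve Keq expr → x = 0.01815; check Q = 47.49
Then remove 0.08387 M of G.
Step 3:
                  C         G         D
  Initial    0.0416    0.3334     1.042
  Change  -0.009354   0.01403   0.01403
  Equil     0.03225    0.3474     1.056
  solve Keq expr → x = 0.004677; check Q = 47.49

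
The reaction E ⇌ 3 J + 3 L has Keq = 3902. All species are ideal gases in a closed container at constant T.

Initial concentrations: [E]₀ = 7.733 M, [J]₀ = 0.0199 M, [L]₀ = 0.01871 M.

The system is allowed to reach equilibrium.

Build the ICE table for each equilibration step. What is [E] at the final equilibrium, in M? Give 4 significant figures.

Q₀ = 6.6747e-12 vs Keq = 3902 ⇒ Q<K, forward
Step 1:
                    E           J           L
  init          7.733      0.0199     0.01871
  Δ            -1.774       5.323       5.323
  eq            5.959       5.343       5.342
  solve Keq expr → x = 1.774; check Q = 3902

[E]_eq = 5.959 M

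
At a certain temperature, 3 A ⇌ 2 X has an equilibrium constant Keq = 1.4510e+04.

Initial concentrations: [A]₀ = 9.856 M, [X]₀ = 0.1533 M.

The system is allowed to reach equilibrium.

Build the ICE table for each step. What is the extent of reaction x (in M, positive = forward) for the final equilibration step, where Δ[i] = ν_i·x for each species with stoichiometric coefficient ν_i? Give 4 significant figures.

Q₀ = 2.4546e-05 vs Keq = 1.4510e+04 ⇒ Q<K, forward
Step 1:
                  A         X
  init        9.856    0.1533
  Δ          -9.711     6.474
  eq         0.1447     6.628
  solve Keq expr → x = 3.237; check Q = 1.4510e+04

x = 3.237 M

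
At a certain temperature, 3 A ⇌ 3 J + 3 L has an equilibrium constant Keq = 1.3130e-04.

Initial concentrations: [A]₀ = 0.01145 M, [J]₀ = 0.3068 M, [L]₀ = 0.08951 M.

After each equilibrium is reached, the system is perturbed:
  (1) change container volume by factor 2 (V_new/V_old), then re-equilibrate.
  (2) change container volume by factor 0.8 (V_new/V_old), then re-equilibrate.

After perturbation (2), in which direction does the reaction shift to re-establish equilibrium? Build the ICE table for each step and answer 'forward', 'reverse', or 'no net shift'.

Q₀ = 13.8 vs Keq = 1.3130e-04 ⇒ Q>K, reverse
Step 1:
                  A         J         L
  init      0.01145    0.3068   0.08951
  Δ         0.07157  -0.07157  -0.07157
  eq        0.08302    0.2352   0.01794
  solve Keq expr → x = -0.02386; check Q = 1.3130e-04
Then change container volume by factor 2 (V_new/V_old).
Step 2:
                  A         J         L
  init      0.04151    0.1176  0.008969
  Δ       -0.005759  0.005759  0.005759
  eq        0.03575    0.1234   0.01473
  solve Keq expr → x = 0.00192; check Q = 1.3130e-04
Then change container volume by factor 0.8 (V_new/V_old).
Step 3:
                  A         J         L
  init      0.04469    0.1542   0.01841
  Δ        0.002571 -0.002571 -0.002571
  eq        0.04726    0.1516   0.01584
  solve Keq expr → x = -8.5694e-04; check Q = 1.3130e-04

Direction: reverse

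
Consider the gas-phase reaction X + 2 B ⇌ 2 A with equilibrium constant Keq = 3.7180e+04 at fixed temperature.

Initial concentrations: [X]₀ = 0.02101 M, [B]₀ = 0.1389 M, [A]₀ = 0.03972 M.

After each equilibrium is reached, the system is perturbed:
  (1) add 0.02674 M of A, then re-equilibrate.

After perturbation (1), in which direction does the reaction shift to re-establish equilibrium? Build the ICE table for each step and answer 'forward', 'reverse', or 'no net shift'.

Q₀ = 3.892 vs Keq = 3.7180e+04 ⇒ Q<K, forward
Step 1:
                   X          B          A
  init       0.02101     0.1389    0.03972
  Δ         -0.02099   -0.04198    0.04198
  eq      1.9114e-05    0.09692     0.0817
  solve Keq expr → x = 0.02099; check Q = 3.7180e+04
Then add 0.02674 M of A.
Step 2:
                   X          B          A
  init    1.9114e-05    0.09692     0.1084
  Δ       1.4521e-05 2.9041e-05 -2.9041e-05
  eq      3.3634e-05    0.09695     0.1084
  solve Keq expr → x = -1.4521e-05; check Q = 3.7180e+04

Direction: reverse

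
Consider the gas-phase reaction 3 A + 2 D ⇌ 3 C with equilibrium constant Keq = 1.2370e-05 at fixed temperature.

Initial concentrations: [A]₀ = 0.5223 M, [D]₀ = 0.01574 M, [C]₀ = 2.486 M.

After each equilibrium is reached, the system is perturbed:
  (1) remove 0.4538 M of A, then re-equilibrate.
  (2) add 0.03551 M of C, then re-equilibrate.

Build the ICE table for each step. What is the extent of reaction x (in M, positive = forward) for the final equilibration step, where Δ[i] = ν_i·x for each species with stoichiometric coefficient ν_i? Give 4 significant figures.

Q₀ = 4.3525e+05 vs Keq = 1.2370e-05 ⇒ Q>K, reverse
Step 1:
                    A           D           C
  init         0.5223     0.01574       2.486
  Δ             2.393       1.596      -2.393
  eq            2.916       1.611     0.09268
  solve Keq expr → x = -0.7978; check Q = 1.2370e-05
Then remove 0.4538 M of A.
Step 2:
                    A           D           C
  init          2.462       1.611     0.09268
  Δ           0.01369    0.009128    -0.01369
  eq            2.476        1.62     0.07898
  solve Keq expr → x = -0.004564; check Q = 1.2370e-05
Then add 0.03551 M of C.
Step 3:
                    A           D           C
  init          2.476        1.62      0.1145
  Δ            0.0337     0.02246     -0.0337
  eq            2.509       1.643      0.0808
  solve Keq expr → x = -0.01123; check Q = 1.2370e-05

x = -0.01123 M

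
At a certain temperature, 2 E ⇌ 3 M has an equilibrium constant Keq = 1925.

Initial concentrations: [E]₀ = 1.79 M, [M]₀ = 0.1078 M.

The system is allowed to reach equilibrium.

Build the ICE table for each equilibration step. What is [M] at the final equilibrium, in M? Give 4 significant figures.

Q₀ = 3.9098e-04 vs Keq = 1925 ⇒ Q<K, forward
Step 1:
                  E         M
  Initial      1.79    0.1078
  Change     -1.692     2.538
  Equil     0.09808     2.646
  solve Keq expr → x = 0.846; check Q = 1925

[M]_eq = 2.646 M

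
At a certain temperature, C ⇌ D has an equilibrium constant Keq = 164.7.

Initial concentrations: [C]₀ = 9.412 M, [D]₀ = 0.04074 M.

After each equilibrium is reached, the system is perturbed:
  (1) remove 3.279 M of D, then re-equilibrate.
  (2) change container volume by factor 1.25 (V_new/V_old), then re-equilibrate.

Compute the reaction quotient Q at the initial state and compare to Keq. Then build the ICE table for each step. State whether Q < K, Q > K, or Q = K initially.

Q₀ = 0.004329 vs Keq = 164.7 ⇒ Q<K, forward
Step 1:
                   C          D
  init         9.412    0.04074
  Δ           -9.355      9.355
  eq         0.05705      9.396
  solve Keq expr → x = 9.355; check Q = 164.7
Then remove 3.279 M of D.
Step 2:
                   C          D
  init       0.05705      6.117
  Δ         -0.01979    0.01979
  eq         0.03726      6.136
  solve Keq expr → x = 0.01979; check Q = 164.7
Then change container volume by factor 1.25 (V_new/V_old).
Step 3:
                   C          D
  init       0.02981      4.909
  Δ                0          0
  eq         0.02981      4.909
  solve Keq expr → x = 0; check Q = 164.7

Q₀ = 0.004329; Q < K (proceeds forward)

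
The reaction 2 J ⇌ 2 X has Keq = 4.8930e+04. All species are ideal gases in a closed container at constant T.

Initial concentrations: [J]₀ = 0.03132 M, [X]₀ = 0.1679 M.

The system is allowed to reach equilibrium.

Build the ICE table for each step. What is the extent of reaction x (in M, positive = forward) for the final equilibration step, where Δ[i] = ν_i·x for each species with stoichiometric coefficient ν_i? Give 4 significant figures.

Q₀ = 28.74 vs Keq = 4.8930e+04 ⇒ Q<K, forward
Step 1:
                  J         X
  Initial   0.03132    0.1679
  Change   -0.03042   0.03042
  Equil   8.9657e-04    0.1983
  solve Keq expr → x = 0.01521; check Q = 4.8930e+04

x = 0.01521 M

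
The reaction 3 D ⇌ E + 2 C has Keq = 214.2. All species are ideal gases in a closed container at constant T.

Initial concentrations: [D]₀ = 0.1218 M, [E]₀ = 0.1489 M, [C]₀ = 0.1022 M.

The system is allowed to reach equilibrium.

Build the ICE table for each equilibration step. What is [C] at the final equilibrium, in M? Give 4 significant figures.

[C]_eq = 0.1645 M

Q₀ = 0.8607 vs Keq = 214.2 ⇒ Q<K, forward
Step 1:
                   D          E          C
  Initial     0.1218     0.1489     0.1022
  Change    -0.09346    0.03115    0.06231
  Equil      0.02834     0.1801     0.1645
  solve Keq expr → x = 0.03115; check Q = 214.2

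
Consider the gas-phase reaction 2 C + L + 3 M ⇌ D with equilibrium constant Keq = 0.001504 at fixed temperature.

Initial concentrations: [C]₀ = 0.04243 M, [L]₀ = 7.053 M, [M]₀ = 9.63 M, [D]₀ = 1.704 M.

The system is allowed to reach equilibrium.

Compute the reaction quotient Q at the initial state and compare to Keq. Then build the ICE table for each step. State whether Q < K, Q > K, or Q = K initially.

Q₀ = 0.1503; Q > K (proceeds reverse)

Q₀ = 0.1503 vs Keq = 0.001504 ⇒ Q>K, reverse
Step 1:
                   C          L          M          D
  init       0.04243      7.053       9.63      1.704
  Δ           0.3275     0.1638     0.4913    -0.1638
  eq            0.37      7.217      10.12       1.54
  solve Keq expr → x = -0.1638; check Q = 0.001504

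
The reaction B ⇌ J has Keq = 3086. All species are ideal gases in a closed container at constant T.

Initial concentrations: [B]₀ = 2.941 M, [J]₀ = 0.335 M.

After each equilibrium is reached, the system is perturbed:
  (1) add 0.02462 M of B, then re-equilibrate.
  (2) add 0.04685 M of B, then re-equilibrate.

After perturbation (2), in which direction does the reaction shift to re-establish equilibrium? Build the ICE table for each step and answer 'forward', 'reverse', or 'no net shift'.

Direction: forward

Q₀ = 0.1139 vs Keq = 3086 ⇒ Q<K, forward
Step 1:
                    B           J
  init          2.941       0.335
  Δ             -2.94        2.94
  eq         0.001061       3.275
  solve Keq expr → x = 2.94; check Q = 3086
Then add 0.02462 M of B.
Step 2:
                    B           J
  init        0.02568       3.275
  Δ          -0.02461     0.02461
  eq         0.001069         3.3
  solve Keq expr → x = 0.02461; check Q = 3086
Then add 0.04685 M of B.
Step 3:
                    B           J
  init        0.04792         3.3
  Δ          -0.04683     0.04683
  eq         0.001084       3.346
  solve Keq expr → x = 0.04683; check Q = 3086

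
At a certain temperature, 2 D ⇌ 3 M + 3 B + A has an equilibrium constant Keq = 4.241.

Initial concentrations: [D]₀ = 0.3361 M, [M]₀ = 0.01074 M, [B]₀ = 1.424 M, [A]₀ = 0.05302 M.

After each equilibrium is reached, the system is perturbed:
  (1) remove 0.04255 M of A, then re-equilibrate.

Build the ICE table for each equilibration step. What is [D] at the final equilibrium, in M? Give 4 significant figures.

[D]_eq = 0.09516 M

Q₀ = 1.6790e-06 vs Keq = 4.241 ⇒ Q<K, forward
Step 1:
                  D         M         B         A
  I          0.3361   0.01074     1.424   0.05302
  C         -0.2335    0.3503    0.3503    0.1168
  E          0.1026     0.361     1.774    0.1698
  solve Keq expr → x = 0.1168; check Q = 4.241
Then remove 0.04255 M of A.
Step 2:
                  D         M         B         A
  I          0.1026     0.361     1.774    0.1272
  C       -0.007413   0.01112   0.01112  0.003707
  E         0.09516    0.3721     1.785    0.1309
  solve Keq expr → x = 0.003707; check Q = 4.241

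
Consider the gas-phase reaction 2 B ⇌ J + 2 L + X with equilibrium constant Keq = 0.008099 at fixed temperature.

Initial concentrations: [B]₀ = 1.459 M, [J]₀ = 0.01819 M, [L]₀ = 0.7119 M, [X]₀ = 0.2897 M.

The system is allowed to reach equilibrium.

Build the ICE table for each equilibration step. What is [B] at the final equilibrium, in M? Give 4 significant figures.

[B]_eq = 1.361 M

Q₀ = 0.001255 vs Keq = 0.008099 ⇒ Q<K, forward
Step 1:
                  B         J         L         X
  I           1.459   0.01819    0.7119    0.2897
  C        -0.09839   0.04919   0.09839   0.04919
  E           1.361   0.06738    0.8103    0.3389
  solve Keq expr → x = 0.04919; check Q = 0.008099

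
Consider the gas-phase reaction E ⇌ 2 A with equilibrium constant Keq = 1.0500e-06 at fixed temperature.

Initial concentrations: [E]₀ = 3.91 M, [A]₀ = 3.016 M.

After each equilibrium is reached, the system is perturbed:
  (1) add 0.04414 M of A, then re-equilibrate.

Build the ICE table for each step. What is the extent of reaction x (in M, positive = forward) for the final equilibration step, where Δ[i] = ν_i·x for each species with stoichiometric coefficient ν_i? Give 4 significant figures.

x = -0.02207 M

Q₀ = 2.326 vs Keq = 1.0500e-06 ⇒ Q>K, reverse
Step 1:
                  E         A
  init         3.91     3.016
  Δ           1.507    -3.014
  eq          5.417  0.002385
  solve Keq expr → x = -1.507; check Q = 1.0500e-06
Then add 0.04414 M of A.
Step 2:
                  E         A
  init        5.417   0.04652
  Δ         0.02207  -0.04414
  eq          5.439   0.00239
  solve Keq expr → x = -0.02207; check Q = 1.0500e-06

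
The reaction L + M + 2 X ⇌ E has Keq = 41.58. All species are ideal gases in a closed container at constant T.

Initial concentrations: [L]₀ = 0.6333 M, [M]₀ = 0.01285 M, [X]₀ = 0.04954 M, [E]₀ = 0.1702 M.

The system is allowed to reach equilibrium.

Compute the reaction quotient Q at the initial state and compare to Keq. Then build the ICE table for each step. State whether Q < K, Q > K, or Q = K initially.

Q₀ = 8522; Q > K (proceeds reverse)

Q₀ = 8522 vs Keq = 41.58 ⇒ Q>K, reverse
Step 1:
                    L           M           X           E
  I            0.6333     0.01285     0.04954      0.1702
  C           0.07319     0.07319      0.1464    -0.07319
  E            0.7065     0.08604      0.1959     0.09701
  solve Keq expr → x = -0.07319; check Q = 41.58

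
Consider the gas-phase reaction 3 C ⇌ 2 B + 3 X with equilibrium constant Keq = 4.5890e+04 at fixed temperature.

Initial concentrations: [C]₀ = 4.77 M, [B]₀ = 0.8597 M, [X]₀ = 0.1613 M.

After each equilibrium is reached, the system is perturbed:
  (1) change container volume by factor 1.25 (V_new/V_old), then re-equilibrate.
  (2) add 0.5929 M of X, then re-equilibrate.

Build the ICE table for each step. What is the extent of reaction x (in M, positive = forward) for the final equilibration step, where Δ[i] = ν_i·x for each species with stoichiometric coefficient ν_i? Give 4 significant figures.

x = -0.01068 M

Q₀ = 2.8579e-05 vs Keq = 4.5890e+04 ⇒ Q<K, forward
Step 1:
                    C           B           X
  I              4.77      0.8597      0.1613
  C            -4.454        2.97       4.454
  E            0.3156       3.829       4.616
  solve Keq expr → x = 1.485; check Q = 4.5890e+04
Then change container volume by factor 1.25 (V_new/V_old).
Step 2:
                    C           B           X
  I            0.2524       3.063       3.693
  C          -0.03199     0.02133     0.03199
  E            0.2205       3.085       3.725
  solve Keq expr → x = 0.01066; check Q = 4.5890e+04
Then add 0.5929 M of X.
Step 3:
                    C           B           X
  I            0.2205       3.085       4.317
  C           0.03203    -0.02135    -0.03203
  E            0.2525       3.063       4.285
  solve Keq expr → x = -0.01068; check Q = 4.5890e+04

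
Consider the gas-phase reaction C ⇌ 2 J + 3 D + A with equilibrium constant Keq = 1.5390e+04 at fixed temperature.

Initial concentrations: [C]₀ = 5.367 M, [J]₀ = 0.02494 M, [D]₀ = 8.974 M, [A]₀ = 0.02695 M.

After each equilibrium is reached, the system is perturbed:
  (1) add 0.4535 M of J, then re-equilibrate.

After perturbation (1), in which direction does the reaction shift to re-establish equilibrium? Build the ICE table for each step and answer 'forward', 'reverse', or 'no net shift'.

Q₀ = 0.002257 vs Keq = 1.5390e+04 ⇒ Q<K, forward
Step 1:
                  C         J         D         A
  init        5.367   0.02494     8.974   0.02695
  Δ            -1.7     3.399     5.099       1.7
  eq          3.667     3.424     14.07     1.727
  solve Keq expr → x = 1.7; check Q = 1.5390e+04
Then add 0.4535 M of J.
Step 2:
                  C         J         D         A
  init        3.667     3.878     14.07     1.727
  Δ          0.0968   -0.1936   -0.2904   -0.0968
  eq          3.764     3.684     13.78      1.63
  solve Keq expr → x = -0.0968; check Q = 1.5390e+04

Direction: reverse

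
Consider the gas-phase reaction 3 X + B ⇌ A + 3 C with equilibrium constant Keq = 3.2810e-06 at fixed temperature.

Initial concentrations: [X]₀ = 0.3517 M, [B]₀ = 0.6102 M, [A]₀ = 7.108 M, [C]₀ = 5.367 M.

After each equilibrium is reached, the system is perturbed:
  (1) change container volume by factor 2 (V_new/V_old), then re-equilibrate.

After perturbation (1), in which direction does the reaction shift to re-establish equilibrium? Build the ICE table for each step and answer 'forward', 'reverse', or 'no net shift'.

Direction: no net shift

Q₀ = 4.1395e+04 vs Keq = 3.2810e-06 ⇒ Q>K, reverse
Step 1:
                  X         B         A         C
  I          0.3517    0.6102     7.108     5.367
  C           5.303     1.768    -1.768    -5.303
  E           5.655     2.378      5.34   0.06416
  solve Keq expr → x = -1.768; check Q = 3.2810e-06
Then change container volume by factor 2 (V_new/V_old).
Step 2:
                  X         B         A         C
  I           2.827     1.189      2.67   0.03208
  C               0         0         0         0
  E           2.827     1.189      2.67   0.03208
  solve Keq expr → x = 0; check Q = 3.2810e-06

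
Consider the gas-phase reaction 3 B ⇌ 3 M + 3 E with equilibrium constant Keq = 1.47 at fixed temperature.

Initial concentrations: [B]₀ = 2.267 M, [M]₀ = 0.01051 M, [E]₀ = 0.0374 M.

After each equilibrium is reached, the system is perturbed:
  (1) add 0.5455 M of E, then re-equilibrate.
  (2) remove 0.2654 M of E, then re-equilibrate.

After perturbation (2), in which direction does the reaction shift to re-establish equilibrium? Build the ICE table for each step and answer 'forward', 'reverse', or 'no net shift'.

Direction: forward

Q₀ = 5.2128e-12 vs Keq = 1.47 ⇒ Q<K, forward
Step 1:
                  B         M         E
  init        2.267   0.01051    0.0374
  Δ          -1.119     1.119     1.119
  eq          1.148     1.129     1.156
  solve Keq expr → x = 0.3729; check Q = 1.47
Then add 0.5455 M of E.
Step 2:
                  B         M         E
  init        1.148     1.129     1.702
  Δ          0.1618   -0.1618   -0.1618
  eq           1.31    0.9674      1.54
  solve Keq expr → x = -0.05395; check Q = 1.47
Then remove 0.2654 M of E.
Step 3:
                  B         M         E
  init         1.31    0.9674     1.274
  Δ        -0.07435   0.07435   0.07435
  eq          1.236     1.042     1.349
  solve Keq expr → x = 0.02478; check Q = 1.47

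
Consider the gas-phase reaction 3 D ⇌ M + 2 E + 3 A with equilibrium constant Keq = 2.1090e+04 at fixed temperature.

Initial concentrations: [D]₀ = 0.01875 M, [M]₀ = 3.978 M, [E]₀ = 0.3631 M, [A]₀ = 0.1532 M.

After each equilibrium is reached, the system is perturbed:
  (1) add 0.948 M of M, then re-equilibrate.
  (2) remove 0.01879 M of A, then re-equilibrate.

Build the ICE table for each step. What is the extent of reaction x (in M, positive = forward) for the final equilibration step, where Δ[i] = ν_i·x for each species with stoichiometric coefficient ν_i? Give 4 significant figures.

x = 1.9236e-04 M

Q₀ = 286.1 vs Keq = 2.1090e+04 ⇒ Q<K, forward
Step 1:
                  D         M         E         A
  I         0.01875     3.978    0.3631    0.1532
  C        -0.01379  0.004597  0.009195   0.01379
  E        0.004958     3.983    0.3723     0.167
  solve Keq expr → x = 0.004597; check Q = 2.1090e+04
Then add 0.948 M of M.
Step 2:
                  D         M         E         A
  I        0.004958     4.931    0.3723     0.167
  C       3.5225e-04 -1.1742e-04 -2.3483e-04 -3.5225e-04
  E         0.00531      4.93    0.3721    0.1666
  solve Keq expr → x = -1.1742e-04; check Q = 2.1090e+04
Then remove 0.01879 M of A.
Step 3:
                  D         M         E         A
  I         0.00531      4.93    0.3721    0.1478
  C       -5.7708e-04 1.9236e-04 3.8472e-04 5.7708e-04
  E        0.004733     4.931    0.3724    0.1484
  solve Keq expr → x = 1.9236e-04; check Q = 2.1090e+04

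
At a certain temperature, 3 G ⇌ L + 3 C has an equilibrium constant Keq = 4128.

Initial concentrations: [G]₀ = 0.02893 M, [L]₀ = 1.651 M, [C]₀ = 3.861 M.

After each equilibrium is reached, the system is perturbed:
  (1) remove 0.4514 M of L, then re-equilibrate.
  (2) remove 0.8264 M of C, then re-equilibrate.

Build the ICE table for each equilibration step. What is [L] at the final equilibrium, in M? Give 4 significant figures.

Q₀ = 3.9247e+06 vs Keq = 4128 ⇒ Q>K, reverse
Step 1:
                    G           L           C
  I           0.02893       1.651       3.861
  C             0.234    -0.07801      -0.234
  E             0.263       1.573       3.627
  solve Keq expr → x = -0.07801; check Q = 4128
Then remove 0.4514 M of L.
Step 2:
                    G           L           C
  I             0.263       1.122       3.627
  C          -0.02576    0.008588     0.02576
  E            0.2372        1.13       3.653
  solve Keq expr → x = 0.008588; check Q = 4128
Then remove 0.8264 M of C.
Step 3:
                    G           L           C
  I            0.2372        1.13       2.826
  C          -0.04954     0.01651     0.04954
  E            0.1876       1.147       2.876
  solve Keq expr → x = 0.01651; check Q = 4128

[L]_eq = 1.147 M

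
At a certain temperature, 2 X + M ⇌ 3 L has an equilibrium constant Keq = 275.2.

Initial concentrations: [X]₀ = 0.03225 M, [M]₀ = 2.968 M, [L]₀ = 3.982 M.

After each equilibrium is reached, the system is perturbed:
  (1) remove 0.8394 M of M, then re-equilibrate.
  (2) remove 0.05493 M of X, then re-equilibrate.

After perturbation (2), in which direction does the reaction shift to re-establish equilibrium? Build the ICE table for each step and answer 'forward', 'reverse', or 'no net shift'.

Direction: reverse

Q₀ = 2.0454e+04 vs Keq = 275.2 ⇒ Q>K, reverse
Step 1:
                    X           M           L
  I           0.03225       2.968       3.982
  C            0.2093      0.1047      -0.314
  E            0.2416       3.073       3.668
  solve Keq expr → x = -0.1047; check Q = 275.2
Then remove 0.8394 M of M.
Step 2:
                    X           M           L
  I            0.2416       2.233       3.668
  C            0.0347     0.01735    -0.05206
  E            0.2763       2.251       3.616
  solve Keq expr → x = -0.01735; check Q = 275.2
Then remove 0.05493 M of X.
Step 3:
                    X           M           L
  I            0.2214       2.251       3.616
  C           0.04575     0.02287    -0.06862
  E            0.2671       2.273       3.547
  solve Keq expr → x = -0.02287; check Q = 275.2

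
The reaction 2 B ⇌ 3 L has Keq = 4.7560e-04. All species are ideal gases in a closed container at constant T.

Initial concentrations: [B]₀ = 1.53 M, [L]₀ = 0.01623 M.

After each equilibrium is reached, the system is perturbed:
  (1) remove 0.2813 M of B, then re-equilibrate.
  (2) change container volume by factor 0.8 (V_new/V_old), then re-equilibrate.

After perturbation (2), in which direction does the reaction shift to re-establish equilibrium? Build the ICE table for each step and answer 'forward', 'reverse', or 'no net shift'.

Q₀ = 1.8263e-06 vs Keq = 4.7560e-04 ⇒ Q<K, forward
Step 1:
                   B          L
  I             1.53    0.01623
  C         -0.05656    0.08484
  E            1.473     0.1011
  solve Keq expr → x = 0.02828; check Q = 4.7560e-04
Then remove 0.2813 M of B.
Step 2:
                   B          L
  I            1.192     0.1011
  C         0.008594   -0.01289
  E            1.201    0.08818
  solve Keq expr → x = -0.004297; check Q = 4.7560e-04
Then change container volume by factor 0.8 (V_new/V_old).
Step 3:
                   B          L
  I            1.501     0.1102
  C         0.005113  -0.007669
  E            1.506     0.1026
  solve Keq expr → x = -0.002556; check Q = 4.7560e-04

Direction: reverse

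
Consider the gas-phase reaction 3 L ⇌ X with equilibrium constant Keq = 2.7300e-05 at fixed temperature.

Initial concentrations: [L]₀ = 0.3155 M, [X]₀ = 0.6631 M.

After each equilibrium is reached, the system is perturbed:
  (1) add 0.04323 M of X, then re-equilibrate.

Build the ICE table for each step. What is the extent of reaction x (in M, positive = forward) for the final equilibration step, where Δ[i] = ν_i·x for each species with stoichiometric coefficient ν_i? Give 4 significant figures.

Q₀ = 21.11 vs Keq = 2.7300e-05 ⇒ Q>K, reverse
Step 1:
                   L          X
  init        0.3155     0.6631
  Δ            1.988    -0.6628
  eq           2.304 3.3381e-04
  solve Keq expr → x = -0.6628; check Q = 2.7300e-05
Then add 0.04323 M of X.
Step 2:
                   L          X
  init         2.304    0.04356
  Δ           0.1295   -0.04317
  eq           2.433 3.9333e-04
  solve Keq expr → x = -0.04317; check Q = 2.7300e-05

x = -0.04317 M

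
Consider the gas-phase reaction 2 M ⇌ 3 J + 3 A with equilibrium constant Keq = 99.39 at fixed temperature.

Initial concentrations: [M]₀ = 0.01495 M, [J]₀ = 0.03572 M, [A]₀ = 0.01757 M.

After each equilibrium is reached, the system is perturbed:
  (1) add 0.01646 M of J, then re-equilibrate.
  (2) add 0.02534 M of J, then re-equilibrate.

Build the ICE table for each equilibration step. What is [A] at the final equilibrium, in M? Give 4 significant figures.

[A]_eq = 0.03996 M

Q₀ = 1.1060e-06 vs Keq = 99.39 ⇒ Q<K, forward
Step 1:
                   M          J          A
  I          0.01495    0.03572    0.01757
  C         -0.01494    0.02241    0.02241
  E       1.1237e-05    0.05813    0.03998
  solve Keq expr → x = 0.007469; check Q = 99.39
Then add 0.01646 M of J.
Step 2:
                   M          J          A
  I       1.1237e-05    0.07459    0.03998
  C       5.0891e-06 -7.6336e-06 -7.6336e-06
  E       1.6326e-05    0.07458    0.03997
  solve Keq expr → x = -2.5445e-06; check Q = 99.39
Then add 0.02534 M of J.
Step 3:
                   M          J          A
  I       1.6326e-05    0.09992    0.03997
  C       8.9737e-06 -1.3461e-05 -1.3461e-05
  E       2.5300e-05    0.09991    0.03996
  solve Keq expr → x = -4.4868e-06; check Q = 99.39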